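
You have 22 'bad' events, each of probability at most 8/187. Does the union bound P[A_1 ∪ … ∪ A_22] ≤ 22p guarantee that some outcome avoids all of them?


Union bound: P[∪_{i=1}^{22} A_i] ≤ Σ_i P[A_i] ≤ 22·p = 22·(8/187) = 16/17.
Numerically: 16/17 ≈ 0.941.
Is 16/17 < 1? YES.
Since P[∪ A_i] ≤ 16/17 < 1, the complement has P[∩ A_i^c] ≥ 1 − 16/17 = 1/17 > 0, so some outcome avoids every A_i.

22·p = 16/17 ≈ 0.941; existence CERTIFIED by the union bound.


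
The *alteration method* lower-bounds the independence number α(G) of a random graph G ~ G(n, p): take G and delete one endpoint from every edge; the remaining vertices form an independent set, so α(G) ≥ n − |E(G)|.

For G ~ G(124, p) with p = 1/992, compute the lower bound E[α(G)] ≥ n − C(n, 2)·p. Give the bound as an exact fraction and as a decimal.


E[|E(G)|] = C(124, 2)·p = 7626 · (1/992) = 123/16.
E[α(G)] ≥ n − E[|E(G)|] = 124 − 123/16 = 1861/16.
Numerically: ≈ 116.312.
(This is only a lower bound; the true E[α(G)] may be larger.)

E[α(G)] ≥ 1861/16 ≈ 116.312.


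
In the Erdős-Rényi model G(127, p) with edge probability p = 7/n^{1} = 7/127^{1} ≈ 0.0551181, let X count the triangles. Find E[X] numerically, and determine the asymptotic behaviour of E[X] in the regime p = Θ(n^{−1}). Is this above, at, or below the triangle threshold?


Number of potential triangles: C(127, 3) = 333375.
Each occurs with probability p³ ≈ (0.0551181)³ ≈ 1.67449154e-04.
By linearity: E[X] = C(127, 3)·p³ ≈ 333375 · 1.67449154e-04 ≈ 55.823362.
Here α = 1, so p = 7/n is exactly at the triangle threshold p ~ 1/n. Asymptotically E[X] → c³/6 = 7³/6 = 343/6 ≈ 57.166667, a bounded constant. In this regime the triangle count is asymptotically Poisson(c³/6).

E[X] ≈ 55.823362; in regime p = Θ(1/n^{1}) E[X] stays bounded (at the triangle threshold p ~ 1/n).


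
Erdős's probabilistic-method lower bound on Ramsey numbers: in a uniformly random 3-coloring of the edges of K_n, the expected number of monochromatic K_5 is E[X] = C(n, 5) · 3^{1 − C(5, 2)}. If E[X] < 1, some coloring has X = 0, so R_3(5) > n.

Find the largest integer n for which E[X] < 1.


We need C(n, 5) · 3^{1 − 10} < 1, i.e. C(n, 5) < 3^{10 − 1} = 19683.
Check values of n near the boundary:
  n = 18: C(18, 5) = 8568; 8568 < 19683? YES
  n = 19: C(19, 5) = 11628; 11628 < 19683? YES
  n = 20: C(20, 5) = 15504; 15504 < 19683? YES
  n = 21: C(21, 5) = 20349; 20349 < 19683? NO
  n = 22: C(22, 5) = 26334; 26334 < 19683? NO
The largest n with C(n, 5) < 19683 is n = 20 (where E[X] = 5168/6561 ≈ 0.7877). Hence R_3(5) > 20, i.e. R_3(5) ≥ 21.

Largest n = 20; hence R_3(5) > 20.


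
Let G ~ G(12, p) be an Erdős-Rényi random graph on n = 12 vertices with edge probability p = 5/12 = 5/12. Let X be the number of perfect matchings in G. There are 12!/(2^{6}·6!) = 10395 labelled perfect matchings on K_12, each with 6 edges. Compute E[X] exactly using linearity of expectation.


K_12 has 12!/(2^{6}·6!) = 10395 labelled perfect matchings.
For each such perfect matching H, let X_H = 1 if all 6 edges of H are present in G. Then P[X_H = 1] = p^{6} = (5/12)^{6} = 15625/2985984.
By linearity: E[X] = Σ_H E[X_H] = 10395 · p^{6} = 10395 · 15625/2985984 = 6015625/110592.
Numerically: E[X] ≈ 54.4.

E[X] = 10395 · (5/12)^{6} = 6015625/110592 ≈ 54.4.


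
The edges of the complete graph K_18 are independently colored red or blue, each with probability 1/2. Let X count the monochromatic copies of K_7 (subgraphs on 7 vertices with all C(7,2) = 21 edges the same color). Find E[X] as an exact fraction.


Let X = Σ_S X_S over the C(18, 7) = 31824 subsets S of size 7, where X_S = 1 if the K_7 on S is monochromatic.
For a fixed S, the K_7 on S has C(7, 2) = 21 edges. P[all 21 edges red] = (1/2)^21, and likewise for blue, so P[monochromatic] = 2·(1/2)^21 = 2^{1 − 21} = 1/1048576.
By linearity of expectation: E[X] = C(18, 7) · 2^{1 − 21} = 31824 · 1/1048576 = 1989/65536.
Numerically: E[X] ≈ 0.030.

E[X] = C(18,7)·2^(1−C(7,2)) = 1989/65536 ≈ 0.030.


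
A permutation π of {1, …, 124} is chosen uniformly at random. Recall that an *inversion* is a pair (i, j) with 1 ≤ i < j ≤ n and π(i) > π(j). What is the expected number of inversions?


Write X = Σ X_I over the C(124, 2) = 7626 pairs i < j, with X_I the indicator of one inversion.
There are 7626 indicators.
For each fixed pair i < j, the values π(i) and π(j) are two distinct elements of {1, …, 124} in uniformly random order; by symmetry P[π(i) > π(j)] = 1/2.
By linearity: E[X] = 7626 · (1/2) = C(124, 2) · (1/2) = 7626/2 = 3813 ≈ 3813.000000.

E[X] = 3813 = 3813.000000.


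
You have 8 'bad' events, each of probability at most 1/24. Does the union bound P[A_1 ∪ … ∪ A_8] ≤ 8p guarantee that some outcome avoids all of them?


Union bound: P[∪_{i=1}^{8} A_i] ≤ Σ_i P[A_i] ≤ 8·p = 8·(1/24) = 1/3.
Numerically: 1/3 ≈ 0.33333.
Is 1/3 < 1? YES.
Since P[∪ A_i] ≤ 1/3 < 1, the complement has P[∩ A_i^c] ≥ 1 − 1/3 = 2/3 > 0, so some outcome avoids every A_i.

8·p = 1/3 ≈ 0.33333; existence CERTIFIED by the union bound.


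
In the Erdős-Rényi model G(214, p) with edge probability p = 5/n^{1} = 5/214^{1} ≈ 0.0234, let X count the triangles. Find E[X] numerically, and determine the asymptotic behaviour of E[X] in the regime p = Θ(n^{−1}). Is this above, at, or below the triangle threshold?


Number of potential triangles: C(214, 3) = 1610564.
Each occurs with probability p³ ≈ (0.0234)³ ≈ 1.27547e-05.
By linearity: E[X] = C(214, 3)·p³ ≈ 1610564 · 1.27547e-05 ≈ 20.542.
Here α = 1, so p = 5/n is exactly at the triangle threshold p ~ 1/n. Asymptotically E[X] → c³/6 = 5³/6 = 125/6 ≈ 20.833, a bounded constant. In this regime the triangle count is asymptotically Poisson(c³/6).

E[X] ≈ 20.542; in regime p = Θ(1/n^{1}) E[X] stays bounded (at the triangle threshold p ~ 1/n).


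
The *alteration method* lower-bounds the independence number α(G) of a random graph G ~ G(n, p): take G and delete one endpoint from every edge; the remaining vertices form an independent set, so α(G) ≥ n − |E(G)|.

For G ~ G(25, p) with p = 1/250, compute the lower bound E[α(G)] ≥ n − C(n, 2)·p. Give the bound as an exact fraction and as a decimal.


E[|E(G)|] = C(25, 2)·p = 300 · (1/250) = 6/5.
E[α(G)] ≥ n − E[|E(G)|] = 25 − 6/5 = 119/5.
Numerically: ≈ 23.8000.
(This is only a lower bound; the true E[α(G)] may be larger.)

E[α(G)] ≥ 119/5 ≈ 23.8000.


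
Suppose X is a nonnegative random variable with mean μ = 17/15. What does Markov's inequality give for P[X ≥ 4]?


μ = E[X] = 17/15, a = 4.
Markov: P[X ≥ 4] ≤ μ/a = (17/15)/4 = 17/60.
Numerically: ≈ 0.2833.
(Since a = 4 > μ = 1.1333, the bound 17/60 is < 1 and informative.)

P[X ≥ 4] ≤ 17/60 ≈ 0.2833.


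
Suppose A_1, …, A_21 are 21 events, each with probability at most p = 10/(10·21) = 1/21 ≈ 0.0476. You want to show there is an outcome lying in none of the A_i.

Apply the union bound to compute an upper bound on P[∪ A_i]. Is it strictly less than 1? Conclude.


Union bound: P[∪_{i=1}^{21} A_i] ≤ Σ_i P[A_i] ≤ 21·p = 21·(1/21) = 1.
Numerically: 1 ≈ 1.0000.
Is 1 < 1? NO.
Since the bound 1 is ≥ 1, the union bound is uninformative here; it does NOT by itself certify existence.

21·p = 1 ≈ 1.0000; existence NOT certified by the union bound.


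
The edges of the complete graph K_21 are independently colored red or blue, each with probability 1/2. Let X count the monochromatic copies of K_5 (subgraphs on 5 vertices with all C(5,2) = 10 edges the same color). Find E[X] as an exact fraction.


Let X = Σ_S X_S over the C(21, 5) = 20349 subsets S of size 5, where X_S = 1 if the K_5 on S is monochromatic.
For a fixed S, the K_5 on S has C(5, 2) = 10 edges. P[all 10 edges red] = (1/2)^10, and likewise for blue, so P[monochromatic] = 2·(1/2)^10 = 2^{1 − 10} = 1/512.
Summing: E[X] = C(21, 5) · 2^{1 − 10} = 20349 · 1/512 = 20349/512.
Numerically: E[X] ≈ 39.74414.

E[X] = C(21,5)·2^(1−C(5,2)) = 20349/512 ≈ 39.74414.


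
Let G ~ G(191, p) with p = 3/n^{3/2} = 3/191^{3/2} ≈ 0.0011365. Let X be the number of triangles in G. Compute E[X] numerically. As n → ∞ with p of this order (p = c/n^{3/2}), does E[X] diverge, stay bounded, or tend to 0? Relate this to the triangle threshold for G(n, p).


Number of potential triangles: C(191, 3) = 1143135.
Each occurs with probability p³ ≈ (0.0011365)³ ≈ 1.46795794e-09.
By linearity: E[X] = C(191, 3)·p³ ≈ 1143135 · 1.46795794e-09 ≈ 0.001678.
Since α = 3/2 > 1, p = c/n^{3/2} = o(1/n) is below the triangle threshold p ~ 1/n. Asymptotically E[X] ~ (c³/6)·n^{3(1−α)} = (3³/6)·n^{-1.5} → 0, so by Markov's inequality G has no triangles w.h.p.

E[X] ≈ 0.001678; in regime p = Θ(1/n^{3/2}) E[X] tends to 0 (below the triangle threshold p ~ 1/n).


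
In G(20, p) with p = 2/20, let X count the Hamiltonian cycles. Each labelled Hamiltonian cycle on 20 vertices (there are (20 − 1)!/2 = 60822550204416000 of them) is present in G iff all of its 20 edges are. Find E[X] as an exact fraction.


K_20 has (20 − 1)!/2 = 60822550204416000 labelled Hamiltonian cycles.
For each such Hamiltonian cycle H, let X_H = 1 if all 20 edges of H are present in G. Then P[X_H = 1] = p^{20} = (1/10)^{20} = 1/100000000000000000000.
By linearity of expectation: E[X] = Σ_H E[X_H] = 60822550204416000 · p^{20} = 60822550204416000 · 1/100000000000000000000 = 14849255421/24414062500000.
Numerically: E[X] ≈ 0.00060823.

E[X] = 60822550204416000 · (1/10)^{20} = 14849255421/24414062500000 ≈ 0.00060823.


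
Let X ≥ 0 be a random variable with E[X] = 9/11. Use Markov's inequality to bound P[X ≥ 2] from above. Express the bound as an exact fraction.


μ = E[X] = 9/11, a = 2.
Markov: P[X ≥ 2] ≤ μ/a = (9/11)/2 = 9/22.
Numerically: ≈ 0.4091.
(Since a = 2 > μ = 0.8182, the bound 9/22 is < 1 and informative.)

P[X ≥ 2] ≤ 9/22 ≈ 0.4091.


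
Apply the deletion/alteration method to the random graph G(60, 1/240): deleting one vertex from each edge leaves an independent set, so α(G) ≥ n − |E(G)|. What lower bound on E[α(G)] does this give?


E[|E(G)|] = C(60, 2)·p = 1770 · (1/240) = 59/8.
E[α(G)] ≥ n − E[|E(G)|] = 60 − 59/8 = 421/8.
Numerically: ≈ 52.6250.
(This is only a lower bound; the true E[α(G)] may be larger.)

E[α(G)] ≥ 421/8 ≈ 52.6250.


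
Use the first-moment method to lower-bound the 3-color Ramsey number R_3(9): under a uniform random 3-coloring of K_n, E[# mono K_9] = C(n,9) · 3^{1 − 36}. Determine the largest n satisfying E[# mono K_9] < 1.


We need C(n, 9) · 3^{1 − 36} < 1, i.e. C(n, 9) < 3^{36 − 1} = 50031545098999707.
Check values of n near the boundary:
  n = 298: C(298, 9) = 45207677551849890; 45207677551849890 < 50031545098999707? YES
  n = 299: C(299, 9) = 46610674441390059; 46610674441390059 < 50031545098999707? YES
  n = 300: C(300, 9) = 48052241692154700; 48052241692154700 < 50031545098999707? YES
  n = 301: C(301, 9) = 49533303936090975; 49533303936090975 < 50031545098999707? YES
  n = 302: C(302, 9) = 51054804739588650; 51054804739588650 < 50031545098999707? NO
The largest n with C(n, 9) < 50031545098999707 is n = 301 (where E[X] = 16511101312030325/16677181699666569 ≈ 0.990). Hence R_3(9) > 301, i.e. R_3(9) ≥ 302.

Largest n = 301; hence R_3(9) > 301.


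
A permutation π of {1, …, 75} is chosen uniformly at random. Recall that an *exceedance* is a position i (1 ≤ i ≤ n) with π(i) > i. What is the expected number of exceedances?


Write X = Σ_{i=1}^{75} X_i, where X_i = 1_{π(i) > i}.
For each fixed i, π(i) is uniform over {1, …, 75} (marginal of a uniform permutation), so P[π(i) > i] = (n − i)/n. Summing: Σ_{i=1}^{75} (n − i)/n = (0 + 1 + … + 74)/75 = 75(75 − 1)/(2·75) = (75 − 1)/2.
Hence E[X] = Σ_{i=1}^{75} (75 − i)/75 = 37 ≈ 37.0000.

E[X] = 37 = 37.0000.


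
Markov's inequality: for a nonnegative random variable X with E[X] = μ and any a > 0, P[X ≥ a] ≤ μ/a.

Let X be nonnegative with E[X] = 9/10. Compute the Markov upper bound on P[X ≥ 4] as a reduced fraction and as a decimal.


μ = E[X] = 9/10, a = 4.
Markov: P[X ≥ 4] ≤ μ/a = (9/10)/4 = 9/40.
Numerically: ≈ 0.22500.
(Since a = 4 > μ = 0.90000, the bound 9/40 is < 1 and informative.)

P[X ≥ 4] ≤ 9/40 ≈ 0.22500.


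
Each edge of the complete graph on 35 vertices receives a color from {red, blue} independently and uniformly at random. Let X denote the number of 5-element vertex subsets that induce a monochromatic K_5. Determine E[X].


Let X = Σ_S X_S over the C(35, 5) = 324632 subsets S of size 5, where X_S = 1 if the K_5 on S is monochromatic.
For a fixed S, the K_5 on S has C(5, 2) = 10 edges. P[all 10 edges red] = (1/2)^10, and likewise for blue, so P[monochromatic] = 2·(1/2)^10 = 2^{1 − 10} = 1/512.
By linearity: E[X] = C(35, 5) · 2^{1 − 10} = 324632 · 1/512 = 40579/64.
Numerically: E[X] ≈ 634.046875.

E[X] = C(35,5)·2^(1−C(5,2)) = 40579/64 ≈ 634.046875.


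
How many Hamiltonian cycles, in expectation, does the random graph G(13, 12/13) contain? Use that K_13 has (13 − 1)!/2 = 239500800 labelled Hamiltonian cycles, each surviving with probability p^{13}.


K_13 has (13 − 1)!/2 = 239500800 labelled Hamiltonian cycles.
For each such Hamiltonian cycle H, let X_H = 1 if all 13 edges of H are present in G. Then P[X_H = 1] = p^{13} = (12/13)^{13} = 106993205379072/302875106592253.
By linearity of expectation: E[X] = Σ_H E[X_H] = 239500800 · p^{13} = 239500800 · 106993205379072/302875106592253 = 25624958282852047257600/302875106592253.
Numerically: E[X] ≈ 8.461e+07.

E[X] = 239500800 · (12/13)^{13} = 25624958282852047257600/302875106592253 ≈ 8.461e+07.


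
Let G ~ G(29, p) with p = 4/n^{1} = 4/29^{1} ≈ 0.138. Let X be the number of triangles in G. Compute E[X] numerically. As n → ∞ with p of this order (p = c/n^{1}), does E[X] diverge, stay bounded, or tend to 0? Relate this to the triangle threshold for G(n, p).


Number of potential triangles: C(29, 3) = 3654.
Each occurs with probability p³ ≈ (0.138)³ ≈ 2.62413e-03.
By linearity: E[X] = C(29, 3)·p³ ≈ 3654 · 2.62413e-03 ≈ 9.589.
Here α = 1, so p = 4/n is exactly at the triangle threshold p ~ 1/n. Asymptotically E[X] → c³/6 = 4³/6 = 32/3 ≈ 10.667, a bounded constant. In this regime the triangle count is asymptotically Poisson(c³/6).

E[X] ≈ 9.589; in regime p = Θ(1/n^{1}) E[X] stays bounded (at the triangle threshold p ~ 1/n).


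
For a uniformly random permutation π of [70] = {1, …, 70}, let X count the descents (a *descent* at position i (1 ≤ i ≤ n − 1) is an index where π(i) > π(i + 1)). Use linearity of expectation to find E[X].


Write X = Σ X_I over i = 1, …, 69, with X_I the indicator of one descent.
There are 69 indicators.
For each fixed i, the pair (π(i), π(i+1)) is a uniformly random ordered pair of distinct values from {1, …, 70}; by symmetry P[π(i) > π(i+1)] = 1/2.
By linearity: E[X] = 69 · (1/2) = (70 − 1) · (1/2) = 69/2 ≈ 34.50000.

E[X] = 69/2 = 34.50000.


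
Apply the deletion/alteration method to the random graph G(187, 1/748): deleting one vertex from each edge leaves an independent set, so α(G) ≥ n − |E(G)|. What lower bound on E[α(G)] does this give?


E[|E(G)|] = C(187, 2)·p = 17391 · (1/748) = 93/4.
E[α(G)] ≥ n − E[|E(G)|] = 187 − 93/4 = 655/4.
Numerically: ≈ 163.7500.
(This is only a lower bound; the true E[α(G)] may be larger.)

E[α(G)] ≥ 655/4 ≈ 163.7500.


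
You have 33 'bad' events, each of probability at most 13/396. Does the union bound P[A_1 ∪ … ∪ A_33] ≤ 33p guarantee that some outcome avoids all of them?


Union bound: P[∪_{i=1}^{33} A_i] ≤ Σ_i P[A_i] ≤ 33·p = 33·(13/396) = 13/12.
Numerically: 13/12 ≈ 1.083333.
Is 13/12 < 1? NO.
Since the bound 13/12 is ≥ 1, the union bound is uninformative here; it does NOT by itself certify existence.

33·p = 13/12 ≈ 1.083333; existence NOT certified by the union bound.


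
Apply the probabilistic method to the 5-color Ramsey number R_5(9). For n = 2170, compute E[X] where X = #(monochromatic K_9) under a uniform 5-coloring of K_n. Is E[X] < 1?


E[X] = C(2170, 9) · 5^{1 − 36} = 2891746779868845075610510 · 5^{−35} = 2891746779868845075610510/2910383045673370361328125.
As a reduced fraction: E[X] = 578349355973769015122102/582076609134674072265625 ≈ 0.9935966.
Is E[X] < 1? YES.
Since E[X] < 1, there exists a 5-coloring of K_{2170} with no monochromatic K_9; hence R_5(9) > 2170.

E[X] = 578349355973769015122102/582076609134674072265625 ≈ 0.9935966; E[X] < 1, so R_5(9) > 2170.


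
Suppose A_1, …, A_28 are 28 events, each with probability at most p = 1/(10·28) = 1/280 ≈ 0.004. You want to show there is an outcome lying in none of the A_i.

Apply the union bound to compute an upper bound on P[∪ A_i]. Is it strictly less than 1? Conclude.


Union bound: P[∪_{i=1}^{28} A_i] ≤ Σ_i P[A_i] ≤ 28·p = 28·(1/280) = 1/10.
Numerically: 1/10 ≈ 0.100.
Is 1/10 < 1? YES.
Since P[∪ A_i] ≤ 1/10 < 1, the complement has P[∩ A_i^c] ≥ 1 − 1/10 = 9/10 > 0, so some outcome avoids every A_i.

28·p = 1/10 ≈ 0.100; existence CERTIFIED by the union bound.


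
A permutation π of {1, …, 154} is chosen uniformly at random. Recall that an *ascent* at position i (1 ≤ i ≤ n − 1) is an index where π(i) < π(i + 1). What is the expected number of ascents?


Write X = Σ X_I over i = 1, …, 153, with X_I the indicator of one ascent.
There are 153 indicators.
For each fixed i, the pair (π(i), π(i+1)) is a uniformly random ordered pair of distinct values from {1, …, 154}; by symmetry P[π(i) < π(i+1)] = 1/2.
By linearity: E[X] = 153 · (1/2) = (154 − 1) · (1/2) = 153/2 ≈ 76.5000.

E[X] = 153/2 = 76.5000.


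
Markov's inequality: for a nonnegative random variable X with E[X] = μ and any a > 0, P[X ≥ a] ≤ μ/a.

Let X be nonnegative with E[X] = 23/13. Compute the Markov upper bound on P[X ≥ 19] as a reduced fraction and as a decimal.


μ = E[X] = 23/13, a = 19.
Markov: P[X ≥ 19] ≤ μ/a = (23/13)/19 = 23/247.
Numerically: ≈ 0.093.
(Since a = 19 > μ = 1.769, the bound 23/247 is < 1 and informative.)

P[X ≥ 19] ≤ 23/247 ≈ 0.093.


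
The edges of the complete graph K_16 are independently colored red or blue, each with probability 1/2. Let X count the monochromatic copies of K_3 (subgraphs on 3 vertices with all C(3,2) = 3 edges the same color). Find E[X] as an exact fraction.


Let X = Σ_S X_S over the C(16, 3) = 560 subsets S of size 3, where X_S = 1 if the K_3 on S is monochromatic.
For a fixed S, the K_3 on S has C(3, 2) = 3 edges. P[all 3 edges red] = (1/2)^3, and likewise for blue, so P[monochromatic] = 2·(1/2)^3 = 2^{1 − 3} = 1/4.
By linearity: E[X] = C(16, 3) · 2^{1 − 3} = 560 · 1/4 = 140.
Numerically: E[X] ≈ 140.0000.

E[X] = C(16,3)·2^(1−C(3,2)) = 140 ≈ 140.0000.


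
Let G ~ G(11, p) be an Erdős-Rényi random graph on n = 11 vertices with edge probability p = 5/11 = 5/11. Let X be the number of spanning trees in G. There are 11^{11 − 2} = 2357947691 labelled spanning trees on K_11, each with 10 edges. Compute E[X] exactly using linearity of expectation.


K_11 has 11^{11 − 2} = 2357947691 labelled spanning trees.
For each such spanning tree H, let X_H = 1 if all 10 edges of H are present in G. Then P[X_H = 1] = p^{10} = (5/11)^{10} = 9765625/25937424601.
By linearity of expectation: E[X] = Σ_H E[X_H] = 2357947691 · p^{10} = 2357947691 · 9765625/25937424601 = 9765625/11.
Numerically: E[X] ≈ 8.88e+05.

E[X] = 2357947691 · (5/11)^{10} = 9765625/11 ≈ 8.88e+05.


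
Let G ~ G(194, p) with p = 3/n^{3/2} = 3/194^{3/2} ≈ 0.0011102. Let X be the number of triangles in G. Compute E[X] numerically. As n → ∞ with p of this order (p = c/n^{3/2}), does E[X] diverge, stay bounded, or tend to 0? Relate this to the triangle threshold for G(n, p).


Number of potential triangles: C(194, 3) = 1198144.
Each occurs with probability p³ ≈ (0.0011102)³ ≈ 1.3685352e-09.
By linearity: E[X] = C(194, 3)·p³ ≈ 1198144 · 1.3685352e-09 ≈ 0.00164.
Since α = 3/2 > 1, p = c/n^{3/2} = o(1/n) is below the triangle threshold p ~ 1/n. Asymptotically E[X] ~ (c³/6)·n^{3(1−α)} = (3³/6)·n^{-1.5} → 0, so by Markov's inequality G has no triangles w.h.p.

E[X] ≈ 0.00164; in regime p = Θ(1/n^{3/2}) E[X] tends to 0 (below the triangle threshold p ~ 1/n).


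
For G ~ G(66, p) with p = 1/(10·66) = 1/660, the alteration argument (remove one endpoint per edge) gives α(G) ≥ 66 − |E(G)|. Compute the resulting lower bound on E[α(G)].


E[|E(G)|] = C(66, 2)·p = 2145 · (1/660) = 13/4.
E[α(G)] ≥ n − E[|E(G)|] = 66 − 13/4 = 251/4.
Numerically: ≈ 62.750000.
(This is only a lower bound; the true E[α(G)] may be larger.)

E[α(G)] ≥ 251/4 ≈ 62.750000.


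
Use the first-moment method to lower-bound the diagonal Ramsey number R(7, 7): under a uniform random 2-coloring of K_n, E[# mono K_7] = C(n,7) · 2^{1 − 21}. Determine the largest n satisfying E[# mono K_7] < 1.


We need C(n, 7) · 2^{1 − 21} < 1, i.e. C(n, 7) < 2^{21 − 1} = 1048576.
Check values of n near the boundary:
  n = 24: C(24, 7) = 346104; 346104 < 1048576? YES
  n = 25: C(25, 7) = 480700; 480700 < 1048576? YES
  n = 26: C(26, 7) = 657800; 657800 < 1048576? YES
  n = 27: C(27, 7) = 888030; 888030 < 1048576? YES
  n = 28: C(28, 7) = 1184040; 1184040 < 1048576? NO
  n = 29: C(29, 7) = 1560780; 1560780 < 1048576? NO
The largest n with C(n, 7) < 1048576 is n = 27 (where E[X] = 444015/524288 ≈ 0.8469). Hence R(7, 7) > 27, i.e. R(7, 7) ≥ 28.

Largest n = 27; hence R(7, 7) > 27.


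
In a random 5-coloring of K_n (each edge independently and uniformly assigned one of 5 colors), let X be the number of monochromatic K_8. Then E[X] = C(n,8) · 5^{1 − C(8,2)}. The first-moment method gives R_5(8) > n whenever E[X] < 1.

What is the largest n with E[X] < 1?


We need C(n, 8) · 5^{1 − 28} < 1, i.e. C(n, 8) < 5^{28 − 1} = 7450580596923828125.
Check values of n near the boundary:
  n = 860: C(860, 8) = 7182671140665308145; 7182671140665308145 < 7450580596923828125? YES
  n = 861: C(861, 8) = 7250034996615275865; 7250034996615275865 < 7450580596923828125? YES
  n = 862: C(862, 8) = 7317951015318931845; 7317951015318931845 < 7450580596923828125? YES
  n = 863: C(863, 8) = 7386423071602617757; 7386423071602617757 < 7450580596923828125? YES
  n = 864: C(864, 8) = 7455455062926006708; 7455455062926006708 < 7450580596923828125? NO
  n = 865: C(865, 8) = 7525050909487743060; 7525050909487743060 < 7450580596923828125? NO
The largest n with C(n, 8) < 7450580596923828125 is n = 863 (where E[X] = 7386423071602617757/7450580596923828125 ≈ 0.9913889). Hence R_5(8) > 863, i.e. R_5(8) ≥ 864.

Largest n = 863; hence R_5(8) > 863.


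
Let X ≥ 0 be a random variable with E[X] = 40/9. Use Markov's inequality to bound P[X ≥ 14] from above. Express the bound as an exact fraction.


μ = E[X] = 40/9, a = 14.
Markov: P[X ≥ 14] ≤ μ/a = (40/9)/14 = 20/63.
Numerically: ≈ 0.3175.
(Since a = 14 > μ = 4.4444, the bound 20/63 is < 1 and informative.)

P[X ≥ 14] ≤ 20/63 ≈ 0.3175.


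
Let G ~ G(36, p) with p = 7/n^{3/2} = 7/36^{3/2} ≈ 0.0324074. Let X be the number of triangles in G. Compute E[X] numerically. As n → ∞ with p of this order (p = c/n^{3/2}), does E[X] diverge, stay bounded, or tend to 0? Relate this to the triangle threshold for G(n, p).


Number of potential triangles: C(36, 3) = 7140.
Each occurs with probability p³ ≈ (0.0324074)³ ≈ 3.40355573e-05.
By linearity: E[X] = C(36, 3)·p³ ≈ 7140 · 3.40355573e-05 ≈ 0.243014.
Since α = 3/2 > 1, p = c/n^{3/2} = o(1/n) is below the triangle threshold p ~ 1/n. Asymptotically E[X] ~ (c³/6)·n^{3(1−α)} = (7³/6)·n^{-1.5} → 0, so by Markov's inequality G has no triangles w.h.p.

E[X] ≈ 0.243014; in regime p = Θ(1/n^{3/2}) E[X] tends to 0 (below the triangle threshold p ~ 1/n).


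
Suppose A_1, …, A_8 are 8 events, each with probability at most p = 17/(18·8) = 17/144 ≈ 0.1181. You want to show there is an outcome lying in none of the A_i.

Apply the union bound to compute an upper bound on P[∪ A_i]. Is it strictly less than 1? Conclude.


Union bound: P[∪_{i=1}^{8} A_i] ≤ Σ_i P[A_i] ≤ 8·p = 8·(17/144) = 17/18.
Numerically: 17/18 ≈ 0.9444.
Is 17/18 < 1? YES.
Since P[∪ A_i] ≤ 17/18 < 1, the complement has P[∩ A_i^c] ≥ 1 − 17/18 = 1/18 > 0, so some outcome avoids every A_i.

8·p = 17/18 ≈ 0.9444; existence CERTIFIED by the union bound.


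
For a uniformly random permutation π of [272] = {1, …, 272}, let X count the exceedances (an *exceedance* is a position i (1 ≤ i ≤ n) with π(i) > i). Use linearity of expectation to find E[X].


Write X = Σ_{i=1}^{272} X_i, where X_i = 1_{π(i) > i}.
For each fixed i, π(i) is uniform over {1, …, 272} (marginal of a uniform permutation), so P[π(i) > i] = (n − i)/n. Summing: Σ_{i=1}^{272} (n − i)/n = (0 + 1 + … + 271)/272 = 272(272 − 1)/(2·272) = (272 − 1)/2.
Hence E[X] = Σ_{i=1}^{272} (272 − i)/272 = 271/2 ≈ 135.500000.

E[X] = 271/2 = 135.500000.


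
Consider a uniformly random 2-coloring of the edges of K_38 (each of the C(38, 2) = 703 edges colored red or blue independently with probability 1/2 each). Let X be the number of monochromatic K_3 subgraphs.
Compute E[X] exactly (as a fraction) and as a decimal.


Let X = Σ_S X_S over the C(38, 3) = 8436 subsets S of size 3, where X_S = 1 if the K_3 on S is monochromatic.
For a fixed S, the K_3 on S has C(3, 2) = 3 edges. P[all 3 edges red] = (1/2)^3, and likewise for blue, so P[monochromatic] = 2·(1/2)^3 = 2^{1 − 3} = 1/4.
By linearity of expectation: E[X] = C(38, 3) · 2^{1 − 3} = 8436 · 1/4 = 2109.
Numerically: E[X] ≈ 2109.000000.

E[X] = C(38,3)·2^(1−C(3,2)) = 2109 ≈ 2109.000000.


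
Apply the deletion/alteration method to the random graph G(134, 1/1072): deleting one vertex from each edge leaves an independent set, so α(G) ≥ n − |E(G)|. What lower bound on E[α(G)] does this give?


E[|E(G)|] = C(134, 2)·p = 8911 · (1/1072) = 133/16.
E[α(G)] ≥ n − E[|E(G)|] = 134 − 133/16 = 2011/16.
Numerically: ≈ 125.68750.
(This is only a lower bound; the true E[α(G)] may be larger.)

E[α(G)] ≥ 2011/16 ≈ 125.68750.


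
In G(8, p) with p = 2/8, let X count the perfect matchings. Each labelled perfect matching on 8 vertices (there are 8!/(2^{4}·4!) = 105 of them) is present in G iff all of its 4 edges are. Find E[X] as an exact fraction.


K_8 has 8!/(2^{4}·4!) = 105 labelled perfect matchings.
For each such perfect matching H, let X_H = 1 if all 4 edges of H are present in G. Then P[X_H = 1] = p^{4} = (1/4)^{4} = 1/256.
By linearity: E[X] = Σ_H E[X_H] = 105 · p^{4} = 105 · 1/256 = 105/256.
Numerically: E[X] ≈ 0.4102.

E[X] = 105 · (1/4)^{4} = 105/256 ≈ 0.4102.


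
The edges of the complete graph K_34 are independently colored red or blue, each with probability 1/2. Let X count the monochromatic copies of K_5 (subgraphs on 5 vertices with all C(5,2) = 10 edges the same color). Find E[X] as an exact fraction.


Let X = Σ_S X_S over the C(34, 5) = 278256 subsets S of size 5, where X_S = 1 if the K_5 on S is monochromatic.
For a fixed S, the K_5 on S has C(5, 2) = 10 edges. P[all 10 edges red] = (1/2)^10, and likewise for blue, so P[monochromatic] = 2·(1/2)^10 = 2^{1 − 10} = 1/512.
Summing: E[X] = C(34, 5) · 2^{1 − 10} = 278256 · 1/512 = 17391/32.
Numerically: E[X] ≈ 543.46875.

E[X] = C(34,5)·2^(1−C(5,2)) = 17391/32 ≈ 543.46875.


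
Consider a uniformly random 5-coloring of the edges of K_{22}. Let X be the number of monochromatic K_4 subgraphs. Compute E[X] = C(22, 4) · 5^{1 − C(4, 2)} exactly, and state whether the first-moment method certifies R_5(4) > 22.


E[X] = C(22, 4) · 5^{1 − 6} = 7315 · 5^{−5} = 7315/3125.
As a reduced fraction: E[X] = 1463/625 ≈ 2.340800.
Is E[X] < 1? NO.
Since E[X] ≥ 1, the first-moment bound is inconclusive at n = 22; it does NOT by itself certify R_5(4) > 22.

E[X] = 1463/625 ≈ 2.340800; E[X] ≥ 1; first-moment method inconclusive here.


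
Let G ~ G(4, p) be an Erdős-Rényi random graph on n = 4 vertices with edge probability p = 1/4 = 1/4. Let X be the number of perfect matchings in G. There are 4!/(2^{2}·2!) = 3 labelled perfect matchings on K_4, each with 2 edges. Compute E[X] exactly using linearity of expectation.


K_4 has 4!/(2^{2}·2!) = 3 labelled perfect matchings.
For each such perfect matching H, let X_H = 1 if all 2 edges of H are present in G. Then P[X_H = 1] = p^{2} = (1/4)^{2} = 1/16.
Summing the indicators: E[X] = Σ_H E[X_H] = 3 · p^{2} = 3 · 1/16 = 3/16.
Numerically: E[X] ≈ 0.188.

E[X] = 3 · (1/4)^{2} = 3/16 ≈ 0.188.


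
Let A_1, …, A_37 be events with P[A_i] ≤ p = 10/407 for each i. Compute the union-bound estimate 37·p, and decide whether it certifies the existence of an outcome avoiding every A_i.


Union bound: P[∪_{i=1}^{37} A_i] ≤ Σ_i P[A_i] ≤ 37·p = 37·(10/407) = 10/11.
Numerically: 10/11 ≈ 0.90909.
Is 10/11 < 1? YES.
Since P[∪ A_i] ≤ 10/11 < 1, the complement has P[∩ A_i^c] ≥ 1 − 10/11 = 1/11 > 0, so some outcome avoids every A_i.

37·p = 10/11 ≈ 0.90909; existence CERTIFIED by the union bound.


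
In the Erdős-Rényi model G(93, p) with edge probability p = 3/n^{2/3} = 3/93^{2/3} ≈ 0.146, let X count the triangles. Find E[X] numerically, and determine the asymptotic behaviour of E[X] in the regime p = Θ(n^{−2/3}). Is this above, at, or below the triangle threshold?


Number of potential triangles: C(93, 3) = 129766.
Each occurs with probability p³ ≈ (0.146)³ ≈ 3.12175e-03.
By linearity: E[X] = C(93, 3)·p³ ≈ 129766 · 3.12175e-03 ≈ 405.097.
Since α = 2/3 < 1, p = c/n^{2/3} ≫ 1/n is above the triangle threshold p ~ 1/n. Asymptotically E[X] ~ (c³/6)·n^{3(1−α)} = (3³/6)·n^{1} → ∞; triangles are abundant w.h.p.

E[X] ≈ 405.097; in regime p = Θ(1/n^{2/3}) E[X] diverges (above the triangle threshold p ~ 1/n).


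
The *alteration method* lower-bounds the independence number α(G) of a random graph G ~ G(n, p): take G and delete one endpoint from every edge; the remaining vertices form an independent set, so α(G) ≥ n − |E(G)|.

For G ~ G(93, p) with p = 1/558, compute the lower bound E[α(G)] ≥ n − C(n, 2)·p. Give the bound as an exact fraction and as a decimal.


E[|E(G)|] = C(93, 2)·p = 4278 · (1/558) = 23/3.
E[α(G)] ≥ n − E[|E(G)|] = 93 − 23/3 = 256/3.
Numerically: ≈ 85.333.
(This is only a lower bound; the true E[α(G)] may be larger.)

E[α(G)] ≥ 256/3 ≈ 85.333.


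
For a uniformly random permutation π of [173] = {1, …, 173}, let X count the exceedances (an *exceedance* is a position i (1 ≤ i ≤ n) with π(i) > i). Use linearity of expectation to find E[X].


Write X = Σ_{i=1}^{173} X_i, where X_i = 1_{π(i) > i}.
For each fixed i, π(i) is uniform over {1, …, 173} (marginal of a uniform permutation), so P[π(i) > i] = (n − i)/n. Summing: Σ_{i=1}^{173} (n − i)/n = (0 + 1 + … + 172)/173 = 173(173 − 1)/(2·173) = (173 − 1)/2.
Hence E[X] = Σ_{i=1}^{173} (173 − i)/173 = 86 ≈ 86.000.

E[X] = 86 = 86.000.


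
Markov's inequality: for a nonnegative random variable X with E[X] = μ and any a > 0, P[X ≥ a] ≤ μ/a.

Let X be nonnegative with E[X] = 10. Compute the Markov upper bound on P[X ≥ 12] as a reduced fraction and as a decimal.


μ = E[X] = 10, a = 12.
Markov: P[X ≥ 12] ≤ μ/a = (10)/12 = 5/6.
Numerically: ≈ 0.8333.
(Since a = 12 > μ = 10.0000, the bound 5/6 is < 1 and informative.)

P[X ≥ 12] ≤ 5/6 ≈ 0.8333.


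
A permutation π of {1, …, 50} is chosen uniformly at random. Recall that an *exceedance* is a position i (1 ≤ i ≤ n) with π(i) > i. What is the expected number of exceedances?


Write X = Σ_{i=1}^{50} X_i, where X_i = 1_{π(i) > i}.
For each fixed i, π(i) is uniform over {1, …, 50} (marginal of a uniform permutation), so P[π(i) > i] = (n − i)/n. Summing: Σ_{i=1}^{50} (n − i)/n = (0 + 1 + … + 49)/50 = 50(50 − 1)/(2·50) = (50 − 1)/2.
Hence E[X] = Σ_{i=1}^{50} (50 − i)/50 = 49/2 ≈ 24.500000.

E[X] = 49/2 = 24.500000.


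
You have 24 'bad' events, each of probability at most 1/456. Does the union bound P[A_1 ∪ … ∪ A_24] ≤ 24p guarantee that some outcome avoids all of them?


Union bound: P[∪_{i=1}^{24} A_i] ≤ Σ_i P[A_i] ≤ 24·p = 24·(1/456) = 1/19.
Numerically: 1/19 ≈ 0.05263.
Is 1/19 < 1? YES.
Since P[∪ A_i] ≤ 1/19 < 1, the complement has P[∩ A_i^c] ≥ 1 − 1/19 = 18/19 > 0, so some outcome avoids every A_i.

24·p = 1/19 ≈ 0.05263; existence CERTIFIED by the union bound.


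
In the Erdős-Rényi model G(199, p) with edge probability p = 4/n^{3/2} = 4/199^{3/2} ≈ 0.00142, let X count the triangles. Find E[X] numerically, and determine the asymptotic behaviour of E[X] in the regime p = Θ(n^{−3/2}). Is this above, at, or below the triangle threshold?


Number of potential triangles: C(199, 3) = 1293699.
Each occurs with probability p³ ≈ (0.00142)³ ≈ 2.89295e-09.
By linearity: E[X] = C(199, 3)·p³ ≈ 1293699 · 2.89295e-09 ≈ 0.004.
Since α = 3/2 > 1, p = c/n^{3/2} = o(1/n) is below the triangle threshold p ~ 1/n. Asymptotically E[X] ~ (c³/6)·n^{3(1−α)} = (4³/6)·n^{-1.5} → 0, so by Markov's inequality G has no triangles w.h.p.

E[X] ≈ 0.004; in regime p = Θ(1/n^{3/2}) E[X] tends to 0 (below the triangle threshold p ~ 1/n).


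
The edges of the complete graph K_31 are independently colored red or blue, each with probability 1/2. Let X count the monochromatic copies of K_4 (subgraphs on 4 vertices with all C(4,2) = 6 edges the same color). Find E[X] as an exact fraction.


Let X = Σ_S X_S over the C(31, 4) = 31465 subsets S of size 4, where X_S = 1 if the K_4 on S is monochromatic.
For a fixed S, the K_4 on S has C(4, 2) = 6 edges. P[all 6 edges red] = (1/2)^6, and likewise for blue, so P[monochromatic] = 2·(1/2)^6 = 2^{1 − 6} = 1/32.
By linearity of expectation: E[X] = C(31, 4) · 2^{1 − 6} = 31465 · 1/32 = 31465/32.
Numerically: E[X] ≈ 983.2812.

E[X] = C(31,4)·2^(1−C(4,2)) = 31465/32 ≈ 983.2812.


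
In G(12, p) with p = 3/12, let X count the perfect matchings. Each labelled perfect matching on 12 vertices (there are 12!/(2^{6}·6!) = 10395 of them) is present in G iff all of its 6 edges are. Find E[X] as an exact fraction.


K_12 has 12!/(2^{6}·6!) = 10395 labelled perfect matchings.
For each such perfect matching H, let X_H = 1 if all 6 edges of H are present in G. Then P[X_H = 1] = p^{6} = (1/4)^{6} = 1/4096.
By linearity of expectation: E[X] = Σ_H E[X_H] = 10395 · p^{6} = 10395 · 1/4096 = 10395/4096.
Numerically: E[X] ≈ 2.5378.

E[X] = 10395 · (1/4)^{6} = 10395/4096 ≈ 2.5378.


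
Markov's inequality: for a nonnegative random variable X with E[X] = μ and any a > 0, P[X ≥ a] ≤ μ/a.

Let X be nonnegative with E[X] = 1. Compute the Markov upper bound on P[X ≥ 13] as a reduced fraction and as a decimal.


μ = E[X] = 1, a = 13.
Markov: P[X ≥ 13] ≤ μ/a = (1)/13 = 1/13.
Numerically: ≈ 0.077.
(Since a = 13 > μ = 1.000, the bound 1/13 is < 1 and informative.)

P[X ≥ 13] ≤ 1/13 ≈ 0.077.


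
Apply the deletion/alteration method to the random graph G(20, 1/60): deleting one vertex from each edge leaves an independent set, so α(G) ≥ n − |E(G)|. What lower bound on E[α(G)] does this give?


E[|E(G)|] = C(20, 2)·p = 190 · (1/60) = 19/6.
E[α(G)] ≥ n − E[|E(G)|] = 20 − 19/6 = 101/6.
Numerically: ≈ 16.83333.
(This is only a lower bound; the true E[α(G)] may be larger.)

E[α(G)] ≥ 101/6 ≈ 16.83333.


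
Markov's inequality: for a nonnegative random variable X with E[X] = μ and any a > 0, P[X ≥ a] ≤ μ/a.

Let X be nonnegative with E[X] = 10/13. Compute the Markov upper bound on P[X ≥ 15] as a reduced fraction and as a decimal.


μ = E[X] = 10/13, a = 15.
Markov: P[X ≥ 15] ≤ μ/a = (10/13)/15 = 2/39.
Numerically: ≈ 0.051282.
(Since a = 15 > μ = 0.769231, the bound 2/39 is < 1 and informative.)

P[X ≥ 15] ≤ 2/39 ≈ 0.051282.


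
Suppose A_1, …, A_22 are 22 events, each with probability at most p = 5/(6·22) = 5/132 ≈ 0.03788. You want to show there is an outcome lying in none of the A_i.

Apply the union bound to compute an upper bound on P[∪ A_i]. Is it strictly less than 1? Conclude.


Union bound: P[∪_{i=1}^{22} A_i] ≤ Σ_i P[A_i] ≤ 22·p = 22·(5/132) = 5/6.
Numerically: 5/6 ≈ 0.83333.
Is 5/6 < 1? YES.
Since P[∪ A_i] ≤ 5/6 < 1, the complement has P[∩ A_i^c] ≥ 1 − 5/6 = 1/6 > 0, so some outcome avoids every A_i.

22·p = 5/6 ≈ 0.83333; existence CERTIFIED by the union bound.


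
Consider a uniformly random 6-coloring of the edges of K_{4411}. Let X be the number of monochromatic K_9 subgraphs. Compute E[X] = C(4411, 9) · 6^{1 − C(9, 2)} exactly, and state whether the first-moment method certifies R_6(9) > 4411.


E[X] = C(4411, 9) · 6^{1 − 36} = 1727920475134582415883601405 · 6^{−35} = 1727920475134582415883601405/1719070799748422591028658176.
As a reduced fraction: E[X] = 1727920475134582415883601405/1719070799748422591028658176 ≈ 1.0051479.
Is E[X] < 1? NO.
Since E[X] ≥ 1, the first-moment bound is inconclusive at n = 4411; it does NOT by itself certify R_6(9) > 4411.

E[X] = 1727920475134582415883601405/1719070799748422591028658176 ≈ 1.0051479; E[X] ≥ 1; first-moment method inconclusive here.


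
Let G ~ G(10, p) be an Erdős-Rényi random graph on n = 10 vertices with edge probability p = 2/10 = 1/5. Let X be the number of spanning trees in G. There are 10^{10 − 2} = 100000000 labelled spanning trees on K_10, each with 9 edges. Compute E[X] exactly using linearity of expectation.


K_10 has 10^{10 − 2} = 100000000 labelled spanning trees.
For each such spanning tree H, let X_H = 1 if all 9 edges of H are present in G. Then P[X_H = 1] = p^{9} = (1/5)^{9} = 1/1953125.
Summing the indicators: E[X] = Σ_H E[X_H] = 100000000 · p^{9} = 100000000 · 1/1953125 = 256/5.
Numerically: E[X] ≈ 51.2.

E[X] = 100000000 · (1/5)^{9} = 256/5 ≈ 51.2.


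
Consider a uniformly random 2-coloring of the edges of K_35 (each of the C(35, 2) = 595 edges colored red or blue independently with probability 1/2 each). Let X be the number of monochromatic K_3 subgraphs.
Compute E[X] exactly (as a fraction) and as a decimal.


Let X = Σ_S X_S over the C(35, 3) = 6545 subsets S of size 3, where X_S = 1 if the K_3 on S is monochromatic.
For a fixed S, the K_3 on S has C(3, 2) = 3 edges. P[all 3 edges red] = (1/2)^3, and likewise for blue, so P[monochromatic] = 2·(1/2)^3 = 2^{1 − 3} = 1/4.
Summing: E[X] = C(35, 3) · 2^{1 − 3} = 6545 · 1/4 = 6545/4.
Numerically: E[X] ≈ 1636.25000.

E[X] = C(35,3)·2^(1−C(3,2)) = 6545/4 ≈ 1636.25000.


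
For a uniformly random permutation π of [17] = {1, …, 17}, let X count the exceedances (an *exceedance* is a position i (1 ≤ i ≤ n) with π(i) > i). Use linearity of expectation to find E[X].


Write X = Σ_{i=1}^{17} X_i, where X_i = 1_{π(i) > i}.
For each fixed i, π(i) is uniform over {1, …, 17} (marginal of a uniform permutation), so P[π(i) > i] = (n − i)/n. Summing: Σ_{i=1}^{17} (n − i)/n = (0 + 1 + … + 16)/17 = 17(17 − 1)/(2·17) = (17 − 1)/2.
Hence E[X] = Σ_{i=1}^{17} (17 − i)/17 = 8 ≈ 8.000000.

E[X] = 8 = 8.000000.


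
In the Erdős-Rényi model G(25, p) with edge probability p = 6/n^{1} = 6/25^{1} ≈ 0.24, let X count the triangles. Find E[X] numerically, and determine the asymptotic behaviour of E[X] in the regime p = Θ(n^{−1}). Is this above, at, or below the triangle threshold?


Number of potential triangles: C(25, 3) = 2300.
Each occurs with probability p³ ≈ (0.24)³ ≈ 1.38240e-02.
By linearity: E[X] = C(25, 3)·p³ ≈ 2300 · 1.38240e-02 ≈ 31.795.
Here α = 1, so p = 6/n is exactly at the triangle threshold p ~ 1/n. Asymptotically E[X] → c³/6 = 6³/6 = 36 ≈ 36.000, a bounded constant. In this regime the triangle count is asymptotically Poisson(c³/6).

E[X] ≈ 31.795; in regime p = Θ(1/n^{1}) E[X] stays bounded (at the triangle threshold p ~ 1/n).
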